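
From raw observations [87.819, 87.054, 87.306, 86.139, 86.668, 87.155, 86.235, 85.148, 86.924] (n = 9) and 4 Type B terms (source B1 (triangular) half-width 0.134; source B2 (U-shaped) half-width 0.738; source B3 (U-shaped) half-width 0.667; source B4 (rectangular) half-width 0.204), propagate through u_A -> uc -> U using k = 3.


mean = (87.819 + 87.054 + 87.306 + 86.139 + 86.668 + 87.155 + 86.235 + 85.148 + 86.924) / 9 = 86.71644444
s = sqrt(sum((x - mean)^2)/(n-1)) = 0.78582395
u_A = s / sqrt(n) = 0.78582395 / sqrt(9) = 0.26194132
u_B1 = 0.134 / sqrt(6) = 0.054705271
u_B2 = 0.738 / sqrt(2) = 0.5218448
u_B3 = 0.667 / sqrt(2) = 0.47164022
u_B4 = 0.204 / sqrt(3) = 0.11777945
uc = sqrt(0.26194132^2 + 0.054705271^2 + 0.5218448^2 + 0.47164022^2 + 0.11777945^2) = 0.76173776
U = k * uc = 3 * 0.76173776
U = 2.2852

2.2852


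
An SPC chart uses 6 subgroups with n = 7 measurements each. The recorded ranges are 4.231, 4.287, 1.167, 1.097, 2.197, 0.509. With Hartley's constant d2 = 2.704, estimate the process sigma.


R_bar = (4.231 + 4.287 + 1.167 + 1.097 + 2.197 + 0.509) / 6
R_bar = 13.488 / 6 = 2.248
sigma_hat = R_bar / d2 = 2.248 / 2.704 = 0.8314

0.8314


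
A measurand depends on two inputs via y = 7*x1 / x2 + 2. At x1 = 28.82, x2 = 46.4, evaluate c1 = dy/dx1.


y = 7*x1 / x2 + 2
dy/dx1 = 7/x2
Evaluate at x2 = 46.4: c1 = 7 / 46.4
c1 = 0.1509

0.1509


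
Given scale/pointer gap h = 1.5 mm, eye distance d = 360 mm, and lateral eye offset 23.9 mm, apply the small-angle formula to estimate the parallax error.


error = h * offset / d
= 1.5 * 23.9 / 360
= 0.0996

0.0996


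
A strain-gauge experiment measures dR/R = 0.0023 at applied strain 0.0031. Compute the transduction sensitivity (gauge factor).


GF = (dR/R) / epsilon
= 0.0023 / 0.0031
= 0.7419

0.7419


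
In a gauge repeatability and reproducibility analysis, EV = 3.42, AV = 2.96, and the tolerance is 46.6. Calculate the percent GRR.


GRR = sqrt(EV^2 + AV^2) = sqrt(3.42^2 + 2.96^2) = 4.5230521
%GRR = GRR / tol * 100 = 4.5230521 / 46.6 * 100
%GRR = 9.7061

9.7061


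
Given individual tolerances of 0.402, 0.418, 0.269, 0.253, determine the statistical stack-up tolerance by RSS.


RSS = sqrt(0.402^2 + 0.418^2 + 0.269^2 + 0.253^2)
= sqrt(0.472698)
= 0.6875

0.6875


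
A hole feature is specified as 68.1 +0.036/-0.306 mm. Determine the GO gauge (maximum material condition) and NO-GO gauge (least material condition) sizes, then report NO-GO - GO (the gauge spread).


GO = nominal - lower_tol (smallest hole = maximum material condition)
GO = 68.1 - 0.306 = 67.794
NO-GO = nominal + upper_tol (largest hole = least material condition)
NO-GO = 68.1 + 0.036 = 68.136
spread = NO-GO - GO = 68.136 - 67.794 = 0.3420

0.3420


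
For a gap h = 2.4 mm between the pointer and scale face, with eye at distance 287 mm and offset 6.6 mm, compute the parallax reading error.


error = h * offset / d
= 2.4 * 6.6 / 287
= 0.0552

0.0552


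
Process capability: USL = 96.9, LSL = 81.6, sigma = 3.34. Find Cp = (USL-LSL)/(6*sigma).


Cp = (USL - LSL) / (6 * sigma)
= (96.9 - 81.6) / (6 * 3.34)
= 15.3000 / 20.0400
= 0.7635

0.7635


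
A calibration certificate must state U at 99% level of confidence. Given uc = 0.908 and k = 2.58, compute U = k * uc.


U = k * uc
U = 2.58 * 0.908
U = 2.3426

2.3426


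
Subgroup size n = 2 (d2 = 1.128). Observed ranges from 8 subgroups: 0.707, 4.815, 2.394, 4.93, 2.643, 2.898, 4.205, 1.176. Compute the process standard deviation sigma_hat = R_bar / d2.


R_bar = (0.707 + 4.815 + 2.394 + 4.93 + 2.643 + 2.898 + 4.205 + 1.176) / 8
R_bar = 23.768 / 8 = 2.971
sigma_hat = R_bar / d2 = 2.971 / 1.128 = 2.6339

2.6339


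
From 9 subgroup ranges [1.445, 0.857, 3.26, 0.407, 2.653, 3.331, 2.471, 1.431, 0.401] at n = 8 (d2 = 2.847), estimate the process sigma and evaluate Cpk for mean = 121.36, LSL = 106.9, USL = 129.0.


R_bar = (1.445 + 0.857 + 3.26 + 0.407 + 2.653 + 3.331 + 2.471 + 1.431 + 0.401) / 9 = 1.8062222
sigma = R_bar / d2 = 1.8062222 / 2.847 = 0.63443
Cp = (USL - LSL)/(6*sigma) = (129.0 - 106.9)/(6*0.63443) = 5.8057
Cpu = (129.0 - 121.36)/(3*0.63443) = 4.0141
Cpl = (121.36 - 106.9)/(3*0.63443) = 7.5974
Cpk = min(Cpu, Cpl) = 4.0141

4.0141


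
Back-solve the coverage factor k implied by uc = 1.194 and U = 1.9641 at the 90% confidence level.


k = U / uc
k = 1.9641 / 1.194
k = 1.645

1.645


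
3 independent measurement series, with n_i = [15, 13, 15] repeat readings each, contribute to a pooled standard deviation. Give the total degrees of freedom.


nu = sum_i (n_i - 1)
nu = ((15 - 1) + (13 - 1) + (15 - 1))
nu = 14 + 12 + 14
nu = 40

40


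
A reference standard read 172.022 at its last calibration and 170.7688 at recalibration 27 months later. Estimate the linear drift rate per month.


rate = (v2 - v1) / months
= (170.7688 - 172.022) / 27
= -1.2532 / 27
= -0.0464

-0.0464


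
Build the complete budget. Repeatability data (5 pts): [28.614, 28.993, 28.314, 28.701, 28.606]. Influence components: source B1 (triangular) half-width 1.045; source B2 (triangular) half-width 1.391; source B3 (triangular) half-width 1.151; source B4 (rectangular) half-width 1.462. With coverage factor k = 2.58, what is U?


mean = (28.614 + 28.993 + 28.314 + 28.701 + 28.606) / 5 = 28.6456
s = sqrt(sum((x - mean)^2)/(n-1)) = 0.24304382
u_A = s / sqrt(n) = 0.24304382 / sqrt(5) = 0.1086925
u_B1 = 1.045 / sqrt(6) = 0.42661946
u_B2 = 1.391 / sqrt(6) = 0.56787337
u_B3 = 1.151 / sqrt(6) = 0.46989378
u_B4 = 1.462 / sqrt(3) = 0.84408609
uc = sqrt(0.1086925^2 + 0.42661946^2 + 0.56787337^2 + 0.46989378^2 + 0.84408609^2) = 1.203985
U = k * uc = 2.58 * 1.203985
U = 3.1063

3.1063


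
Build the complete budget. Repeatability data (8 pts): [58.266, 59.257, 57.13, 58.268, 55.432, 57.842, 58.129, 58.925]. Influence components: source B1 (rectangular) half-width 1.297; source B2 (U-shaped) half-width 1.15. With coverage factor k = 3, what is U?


mean = (58.266 + 59.257 + 57.13 + 58.268 + 55.432 + 57.842 + 58.129 + 58.925) / 8 = 57.906125
s = sqrt(sum((x - mean)^2)/(n-1)) = 1.1892905
u_A = s / sqrt(n) = 1.1892905 / sqrt(8) = 0.42047769
u_B1 = 1.297 / sqrt(3) = 0.7488233
u_B2 = 1.15 / sqrt(2) = 0.8131728
uc = sqrt(0.42047769^2 + 0.7488233^2 + 0.8131728^2) = 1.1827036
U = k * uc = 3 * 1.1827036
U = 3.5481

3.5481


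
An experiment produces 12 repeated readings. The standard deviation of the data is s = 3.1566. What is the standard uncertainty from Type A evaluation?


u_A = s / sqrt(n)
u_A = 3.1566 / sqrt(12)
u_A = 3.1566 / 3.4641016
u_A = 0.9112

0.9112


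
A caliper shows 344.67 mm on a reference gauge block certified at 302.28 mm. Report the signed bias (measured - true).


Systematic error = measured - true
= 344.67 - 302.28
= 42.3900

42.3900


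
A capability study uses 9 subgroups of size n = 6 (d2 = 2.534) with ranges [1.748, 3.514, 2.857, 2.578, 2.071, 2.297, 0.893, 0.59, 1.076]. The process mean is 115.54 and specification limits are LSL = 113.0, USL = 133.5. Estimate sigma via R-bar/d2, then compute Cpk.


R_bar = (1.748 + 3.514 + 2.857 + 2.578 + 2.071 + 2.297 + 0.893 + 0.59 + 1.076) / 9 = 1.9582222
sigma = R_bar / d2 = 1.9582222 / 2.534 = 0.77277908
Cp = (USL - LSL)/(6*sigma) = (133.5 - 113.0)/(6*0.77277908) = 4.4213
Cpu = (133.5 - 115.54)/(3*0.77277908) = 7.7469
Cpl = (115.54 - 113.0)/(3*0.77277908) = 1.0956
Cpk = min(Cpu, Cpl) = 1.0956

1.0956


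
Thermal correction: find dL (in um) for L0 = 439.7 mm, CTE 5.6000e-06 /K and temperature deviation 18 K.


dL = L * alpha * dT
= 439.7 * 5.6000e-06 * 18
= 0.0443218 mm
dL_um = 0.0443218 * 1000 = 44.3218 um

44.3218


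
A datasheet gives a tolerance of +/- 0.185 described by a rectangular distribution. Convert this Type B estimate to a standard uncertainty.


u_B = half_width / sqrt(3)
u_B = 0.185 / 1.7320508
u_B = 0.1068

0.1068


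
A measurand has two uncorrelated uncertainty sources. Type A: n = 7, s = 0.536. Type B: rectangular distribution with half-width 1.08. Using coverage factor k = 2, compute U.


u_A = s / sqrt(n) = 0.536 / sqrt(7) = 0.20258896
u_B = half_width / sqrt(3) = 1.08 / sqrt(3) = 0.62353829
uc = sqrt(u_A^2 + u_B^2) = sqrt(0.20258896^2 + 0.62353829^2) = 0.65562359
U = k * uc = 2 * 0.65562359
U = 1.3112

1.3112


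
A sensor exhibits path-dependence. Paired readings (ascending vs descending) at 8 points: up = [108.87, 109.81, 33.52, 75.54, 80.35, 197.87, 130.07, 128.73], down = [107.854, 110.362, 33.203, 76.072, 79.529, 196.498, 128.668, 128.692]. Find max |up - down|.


|108.87 - 107.854| = 1.0160
|109.81 - 110.362| = 0.5520
|33.52 - 33.203| = 0.3170
|75.54 - 76.072| = 0.5320
|80.35 - 79.529| = 0.8210
|197.87 - 196.498| = 1.3720
|130.07 - 128.668| = 1.4020
|128.73 - 128.692| = 0.0380
hysteresis = max(diffs) = 1.4020

1.4020


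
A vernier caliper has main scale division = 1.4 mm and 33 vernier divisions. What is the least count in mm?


LC = MSD / n_div
= 1.4 / 33
= 0.0424

0.0424


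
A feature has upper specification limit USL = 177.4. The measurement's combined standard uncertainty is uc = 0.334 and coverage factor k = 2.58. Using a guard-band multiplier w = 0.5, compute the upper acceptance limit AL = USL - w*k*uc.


U = k * uc = 2.58 * 0.334 = 0.86172
guard band g = w * U = 0.5 * 0.86172 = 0.43086
AL = USL - g = 177.4 - 0.43086
AL = 176.9691

176.9691


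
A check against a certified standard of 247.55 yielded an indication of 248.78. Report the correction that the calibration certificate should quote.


Correction = standard - reading
= 247.55 - 248.78
= -1.2300

-1.2300


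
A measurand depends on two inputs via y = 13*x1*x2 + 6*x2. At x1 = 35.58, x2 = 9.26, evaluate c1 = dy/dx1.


y = 13*x1*x2 + 6*x2
dy/dx1 = 13*x2
Evaluate at x2 = 9.26: c1 = 13 * 9.26
c1 = 120.3800

120.3800


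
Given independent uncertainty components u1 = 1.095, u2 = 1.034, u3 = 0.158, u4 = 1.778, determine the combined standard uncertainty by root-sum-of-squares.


uc = sqrt(1.095^2 + 1.034^2 + 0.158^2 + 1.778^2)
uc = sqrt(5.454429)
uc = 2.3355

2.3355


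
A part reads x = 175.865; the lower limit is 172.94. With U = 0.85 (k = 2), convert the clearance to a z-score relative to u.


u = U / k = 0.85 / 2 = 0.425
margin = |LSL - x| = |172.94 - 175.865| = 2.925
z = margin / u = 2.925 / 0.425
z = 6.8824

6.8824


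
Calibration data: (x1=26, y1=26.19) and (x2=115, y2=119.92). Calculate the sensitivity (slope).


slope = (y2 - y1) / (x2 - x1)
= (119.92 - 26.19) / (115 - 26)
= 93.7300 / 89
= 1.0531

1.0531


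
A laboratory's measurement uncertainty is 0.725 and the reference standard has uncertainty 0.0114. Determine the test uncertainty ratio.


TUR = u_lab / u_ref
= 0.725 / 0.0114
= 63.5965

63.5965


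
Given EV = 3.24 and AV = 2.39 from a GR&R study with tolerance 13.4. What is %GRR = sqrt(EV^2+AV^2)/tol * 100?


GRR = sqrt(EV^2 + AV^2) = sqrt(3.24^2 + 2.39^2) = 4.0261272
%GRR = GRR / tol * 100 = 4.0261272 / 13.4 * 100
%GRR = 30.0457

30.0457


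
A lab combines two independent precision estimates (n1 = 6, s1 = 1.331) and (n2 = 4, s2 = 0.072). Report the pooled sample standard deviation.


s_p = sqrt(((n1-1)*s1^2 + (n2-1)*s2^2) / (n1+n2-2))
numerator = (6-1)*1.331^2 + (4-1)*0.072^2 = 8.857805 + 0.015552 = 8.873357
denominator = 6 + 4 - 2 = 8
s_p^2 = 8.873357 / 8 = 1.1091696
s_p = sqrt(1.1091696) = 1.0532

1.0532


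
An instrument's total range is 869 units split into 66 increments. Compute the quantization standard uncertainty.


resolution = range / divisions
resolution = 869 / 66 = 13.166667
u_res = resolution / (2*sqrt(3))
u_res = 13.166667 / 3.4641016
u_res = 3.8009

3.8009


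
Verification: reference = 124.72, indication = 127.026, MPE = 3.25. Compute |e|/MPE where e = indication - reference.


e = indication - reference = 127.026 - 124.72 = 2.3060
|e| = 2.3060
ratio = |e| / MPE = 2.3060 / 3.25
ratio = 0.7095

0.7095


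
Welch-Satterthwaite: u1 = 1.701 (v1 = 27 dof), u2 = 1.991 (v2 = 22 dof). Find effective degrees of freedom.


uc = sqrt(u1^2 + u2^2) = sqrt(1.701^2 + 1.991^2) = 2.6186794
v_eff = uc^4 / (u1^4/v1 + u2^4/v2)
= 2.6186794^4 / (1.701^4/27 + 1.991^4/22)
= 47.025057 / 1.0243354
v_eff = 45.9079

45.9079


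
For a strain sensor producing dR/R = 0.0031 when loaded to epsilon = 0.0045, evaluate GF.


GF = (dR/R) / epsilon
= 0.0031 / 0.0045
= 0.6889

0.6889


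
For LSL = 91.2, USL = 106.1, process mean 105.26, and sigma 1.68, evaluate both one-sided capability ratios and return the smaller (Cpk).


Cpu = (USL - mean) / (3*sigma) = (106.1 - 105.26) / (3*1.68) = 0.1667
Cpl = (mean - LSL) / (3*sigma) = (105.26 - 91.2) / (3*1.68) = 2.7897
Cpk = min(Cpu, Cpl) = 0.1667

0.1667


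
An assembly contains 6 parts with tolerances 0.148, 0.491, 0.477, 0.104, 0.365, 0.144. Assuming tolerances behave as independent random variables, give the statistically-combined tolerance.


RSS = sqrt(0.148^2 + 0.491^2 + 0.477^2 + 0.104^2 + 0.365^2 + 0.144^2)
= sqrt(0.655291)
= 0.8095

0.8095


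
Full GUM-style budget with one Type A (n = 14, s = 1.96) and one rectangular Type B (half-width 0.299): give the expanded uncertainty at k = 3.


u_A = s / sqrt(n) = 1.96 / sqrt(14) = 0.52383203
u_B = half_width / sqrt(3) = 0.299 / sqrt(3) = 0.17262773
uc = sqrt(u_A^2 + u_B^2) = sqrt(0.52383203^2 + 0.17262773^2) = 0.55154359
U = k * uc = 3 * 0.55154359
U = 1.6546

1.6546


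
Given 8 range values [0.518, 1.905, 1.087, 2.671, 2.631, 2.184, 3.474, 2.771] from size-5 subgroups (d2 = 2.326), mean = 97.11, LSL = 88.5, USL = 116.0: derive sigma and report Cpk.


R_bar = (0.518 + 1.905 + 1.087 + 2.671 + 2.631 + 2.184 + 3.474 + 2.771) / 8 = 2.155125
sigma = R_bar / d2 = 2.155125 / 2.326 = 0.92653697
Cp = (USL - LSL)/(6*sigma) = (116.0 - 88.5)/(6*0.92653697) = 4.9467
Cpu = (116.0 - 97.11)/(3*0.92653697) = 6.7959
Cpl = (97.11 - 88.5)/(3*0.92653697) = 3.0976
Cpk = min(Cpu, Cpl) = 3.0976

3.0976


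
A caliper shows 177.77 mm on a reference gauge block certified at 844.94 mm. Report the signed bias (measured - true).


Systematic error = measured - true
= 177.77 - 844.94
= -667.1700

-667.1700


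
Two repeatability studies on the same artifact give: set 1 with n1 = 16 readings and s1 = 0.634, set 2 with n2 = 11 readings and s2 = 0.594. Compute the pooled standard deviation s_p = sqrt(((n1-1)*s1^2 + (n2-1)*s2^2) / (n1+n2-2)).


s_p = sqrt(((n1-1)*s1^2 + (n2-1)*s2^2) / (n1+n2-2))
numerator = (16-1)*0.634^2 + (11-1)*0.594^2 = 6.02934 + 3.52836 = 9.5577
denominator = 16 + 11 - 2 = 25
s_p^2 = 9.5577 / 25 = 0.382308
s_p = sqrt(0.382308) = 0.6183

0.6183


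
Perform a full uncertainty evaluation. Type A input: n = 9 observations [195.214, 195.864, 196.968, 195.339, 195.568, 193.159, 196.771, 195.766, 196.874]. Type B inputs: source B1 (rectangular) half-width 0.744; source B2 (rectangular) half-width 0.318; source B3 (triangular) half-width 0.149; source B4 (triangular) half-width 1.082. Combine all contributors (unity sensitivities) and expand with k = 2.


mean = (195.214 + 195.864 + 196.968 + 195.339 + 195.568 + 193.159 + 196.771 + 195.766 + 196.874) / 9 = 195.7247778
s = sqrt(sum((x - mean)^2)/(n-1)) = 1.1725767
u_A = s / sqrt(n) = 1.1725767 / sqrt(9) = 0.3908589
u_B1 = 0.744 / sqrt(3) = 0.4295486
u_B2 = 0.318 / sqrt(3) = 0.18359739
u_B3 = 0.149 / sqrt(6) = 0.060828995
u_B4 = 1.082 / sqrt(6) = 0.44172465
uc = sqrt(0.3908589^2 + 0.4295486^2 + 0.18359739^2 + 0.060828995^2 + 0.44172465^2) = 0.75485861
U = k * uc = 2 * 0.75485861
U = 1.5097

1.5097


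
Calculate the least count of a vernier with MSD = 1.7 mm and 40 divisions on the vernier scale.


LC = MSD / n_div
= 1.7 / 40
= 0.0425

0.0425


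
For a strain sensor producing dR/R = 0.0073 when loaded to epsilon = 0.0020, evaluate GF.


GF = (dR/R) / epsilon
= 0.0073 / 0.0020
= 3.6500

3.6500


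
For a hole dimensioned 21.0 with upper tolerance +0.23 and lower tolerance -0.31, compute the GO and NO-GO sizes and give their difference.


GO = nominal - lower_tol (smallest hole = maximum material condition)
GO = 21.0 - 0.31 = 20.69
NO-GO = nominal + upper_tol (largest hole = least material condition)
NO-GO = 21.0 + 0.23 = 21.23
spread = NO-GO - GO = 21.23 - 20.69 = 0.5400

0.5400


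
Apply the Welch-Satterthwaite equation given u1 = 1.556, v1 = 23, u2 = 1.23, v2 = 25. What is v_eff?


uc = sqrt(u1^2 + u2^2) = sqrt(1.556^2 + 1.23^2) = 1.9834404
v_eff = uc^4 / (u1^4/v1 + u2^4/v2)
= 1.9834404^4 / (1.556^4/23 + 1.23^4/25)
= 15.476638 / 0.34641985
v_eff = 44.6760

44.6760


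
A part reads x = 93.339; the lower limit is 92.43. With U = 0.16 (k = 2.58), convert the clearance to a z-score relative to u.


u = U / k = 0.16 / 2.58 = 0.062015504
margin = |LSL - x| = |92.43 - 93.339| = 0.909
z = margin / u = 0.909 / 0.062015504
z = 14.6576

14.6576


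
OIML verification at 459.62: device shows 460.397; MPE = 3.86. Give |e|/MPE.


e = indication - reference = 460.397 - 459.62 = 0.7770
|e| = 0.7770
ratio = |e| / MPE = 0.7770 / 3.86
ratio = 0.2013

0.2013


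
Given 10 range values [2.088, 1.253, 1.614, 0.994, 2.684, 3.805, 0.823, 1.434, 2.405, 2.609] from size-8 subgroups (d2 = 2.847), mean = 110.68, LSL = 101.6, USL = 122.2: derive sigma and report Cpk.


R_bar = (2.088 + 1.253 + 1.614 + 0.994 + 2.684 + 3.805 + 0.823 + 1.434 + 2.405 + 2.609) / 10 = 1.9709
sigma = R_bar / d2 = 1.9709 / 2.847 = 0.69227257
Cp = (USL - LSL)/(6*sigma) = (122.2 - 101.6)/(6*0.69227257) = 4.9595
Cpu = (122.2 - 110.68)/(3*0.69227257) = 5.5469
Cpl = (110.68 - 101.6)/(3*0.69227257) = 4.3721
Cpk = min(Cpu, Cpl) = 4.3721

4.3721


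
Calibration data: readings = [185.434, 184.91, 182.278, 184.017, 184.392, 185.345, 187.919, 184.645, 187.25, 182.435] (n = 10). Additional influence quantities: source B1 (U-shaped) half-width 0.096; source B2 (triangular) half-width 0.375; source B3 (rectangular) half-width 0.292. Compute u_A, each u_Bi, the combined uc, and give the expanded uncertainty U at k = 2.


mean = (185.434 + 184.91 + 182.278 + 184.017 + 184.392 + 185.345 + 187.919 + 184.645 + 187.25 + 182.435) / 10 = 184.8625
s = sqrt(sum((x - mean)^2)/(n-1)) = 1.799999
u_A = s / sqrt(n) = 1.799999 / sqrt(10) = 0.56920966
u_B1 = 0.096 / sqrt(2) = 0.067882251
u_B2 = 0.375 / sqrt(6) = 0.15309311
u_B3 = 0.292 / sqrt(3) = 0.16858628
uc = sqrt(0.56920966^2 + 0.067882251^2 + 0.15309311^2 + 0.16858628^2) = 0.61681964
U = k * uc = 2 * 0.61681964
U = 1.2336

1.2336


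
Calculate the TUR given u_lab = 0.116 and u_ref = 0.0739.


TUR = u_lab / u_ref
= 0.116 / 0.0739
= 1.5697

1.5697


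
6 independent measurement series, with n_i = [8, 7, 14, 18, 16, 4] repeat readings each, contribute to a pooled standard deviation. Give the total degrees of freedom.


nu = sum_i (n_i - 1)
nu = ((8 - 1) + (7 - 1) + (14 - 1) + (18 - 1) + (16 - 1) + (4 - 1))
nu = 7 + 6 + 13 + 17 + 15 + 3
nu = 61

61


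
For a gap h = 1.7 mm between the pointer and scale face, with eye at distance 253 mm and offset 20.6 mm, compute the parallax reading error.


error = h * offset / d
= 1.7 * 20.6 / 253
= 0.1384

0.1384


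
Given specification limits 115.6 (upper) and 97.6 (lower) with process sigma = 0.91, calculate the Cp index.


Cp = (USL - LSL) / (6 * sigma)
= (115.6 - 97.6) / (6 * 0.91)
= 18.0000 / 5.4600
= 3.2967

3.2967


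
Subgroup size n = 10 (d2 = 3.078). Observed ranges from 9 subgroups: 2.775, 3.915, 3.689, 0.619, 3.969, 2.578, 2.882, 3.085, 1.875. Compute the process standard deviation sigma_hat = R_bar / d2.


R_bar = (2.775 + 3.915 + 3.689 + 0.619 + 3.969 + 2.578 + 2.882 + 3.085 + 1.875) / 9
R_bar = 25.387 / 9 = 2.8207778
sigma_hat = R_bar / d2 = 2.8207778 / 3.078 = 0.9164

0.9164


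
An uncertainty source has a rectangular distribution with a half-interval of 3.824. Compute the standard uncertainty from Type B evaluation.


u_B = half_width / sqrt(3)
u_B = 3.824 / 1.7320508
u_B = 2.2078

2.2078


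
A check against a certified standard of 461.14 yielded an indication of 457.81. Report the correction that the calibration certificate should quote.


Correction = standard - reading
= 461.14 - 457.81
= 3.3300

3.3300


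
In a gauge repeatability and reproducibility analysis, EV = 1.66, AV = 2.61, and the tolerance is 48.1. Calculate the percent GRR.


GRR = sqrt(EV^2 + AV^2) = sqrt(1.66^2 + 2.61^2) = 3.0931699
%GRR = GRR / tol * 100 = 3.0931699 / 48.1 * 100
%GRR = 6.4307

6.4307


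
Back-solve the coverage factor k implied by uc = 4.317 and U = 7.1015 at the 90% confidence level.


k = U / uc
k = 7.1015 / 4.317
k = 1.645

1.645


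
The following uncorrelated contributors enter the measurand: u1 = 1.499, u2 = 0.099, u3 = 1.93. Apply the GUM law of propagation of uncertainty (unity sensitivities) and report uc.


uc = sqrt(1.499^2 + 0.099^2 + 1.93^2)
uc = sqrt(5.981702)
uc = 2.4458

2.4458


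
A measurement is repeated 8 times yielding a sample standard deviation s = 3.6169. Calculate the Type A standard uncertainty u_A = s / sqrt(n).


u_A = s / sqrt(n)
u_A = 3.6169 / sqrt(8)
u_A = 3.6169 / 2.8284271
u_A = 1.2788

1.2788


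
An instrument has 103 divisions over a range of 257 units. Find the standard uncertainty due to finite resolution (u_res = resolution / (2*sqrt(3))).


resolution = range / divisions
resolution = 257 / 103 = 2.4951456
u_res = resolution / (2*sqrt(3))
u_res = 2.4951456 / 3.4641016
u_res = 0.7203

0.7203


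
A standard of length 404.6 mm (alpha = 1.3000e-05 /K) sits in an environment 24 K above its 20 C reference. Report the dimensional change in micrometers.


dL = L * alpha * dT
= 404.6 * 1.3000e-05 * 24
= 0.1262352 mm
dL_um = 0.1262352 * 1000 = 126.2352 um

126.2352


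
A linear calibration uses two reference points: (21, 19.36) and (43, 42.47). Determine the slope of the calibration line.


slope = (y2 - y1) / (x2 - x1)
= (42.47 - 19.36) / (43 - 21)
= 23.1100 / 22
= 1.0505

1.0505


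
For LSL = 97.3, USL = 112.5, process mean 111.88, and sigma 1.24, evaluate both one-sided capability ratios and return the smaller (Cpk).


Cpu = (USL - mean) / (3*sigma) = (112.5 - 111.88) / (3*1.24) = 0.1667
Cpl = (mean - LSL) / (3*sigma) = (111.88 - 97.3) / (3*1.24) = 3.9194
Cpk = min(Cpu, Cpl) = 0.1667

0.1667


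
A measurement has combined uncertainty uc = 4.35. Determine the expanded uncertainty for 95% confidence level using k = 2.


U = k * uc
U = 2 * 4.35
U = 8.7000

8.7000


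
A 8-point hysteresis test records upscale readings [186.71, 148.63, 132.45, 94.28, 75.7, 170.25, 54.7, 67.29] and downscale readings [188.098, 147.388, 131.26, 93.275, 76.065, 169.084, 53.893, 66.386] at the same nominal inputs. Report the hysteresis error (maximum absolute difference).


|186.71 - 188.098| = 1.3880
|148.63 - 147.388| = 1.2420
|132.45 - 131.26| = 1.1900
|94.28 - 93.275| = 1.0050
|75.7 - 76.065| = 0.3650
|170.25 - 169.084| = 1.1660
|54.7 - 53.893| = 0.8070
|67.29 - 66.386| = 0.9040
hysteresis = max(diffs) = 1.3880

1.3880


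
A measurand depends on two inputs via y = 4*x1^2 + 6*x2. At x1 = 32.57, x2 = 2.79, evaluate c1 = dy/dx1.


y = 4*x1^2 + 6*x2
dy/dx1 = 2*4*x1
Evaluate at x1 = 32.57: c1 = 8 * 32.57
c1 = 260.5600

260.5600


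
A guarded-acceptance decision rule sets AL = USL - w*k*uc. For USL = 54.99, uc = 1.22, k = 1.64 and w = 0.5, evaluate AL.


U = k * uc = 1.64 * 1.22 = 2.0008
guard band g = w * U = 0.5 * 2.0008 = 1.0004
AL = USL - g = 54.99 - 1.0004
AL = 53.9896

53.9896


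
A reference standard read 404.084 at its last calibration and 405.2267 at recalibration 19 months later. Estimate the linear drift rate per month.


rate = (v2 - v1) / months
= (405.2267 - 404.084) / 19
= 1.1427 / 19
= 0.0601

0.0601


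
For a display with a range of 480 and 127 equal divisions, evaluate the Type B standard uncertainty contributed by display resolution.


resolution = range / divisions
resolution = 480 / 127 = 3.7795276
u_res = resolution / (2*sqrt(3))
u_res = 3.7795276 / 3.4641016
u_res = 1.0911

1.0911


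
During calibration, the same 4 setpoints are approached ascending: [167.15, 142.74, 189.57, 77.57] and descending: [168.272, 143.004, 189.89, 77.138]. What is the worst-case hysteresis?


|167.15 - 168.272| = 1.1220
|142.74 - 143.004| = 0.2640
|189.57 - 189.89| = 0.3200
|77.57 - 77.138| = 0.4320
hysteresis = max(diffs) = 1.1220

1.1220


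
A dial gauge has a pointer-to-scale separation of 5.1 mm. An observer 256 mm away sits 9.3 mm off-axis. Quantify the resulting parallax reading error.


error = h * offset / d
= 5.1 * 9.3 / 256
= 0.1853

0.1853


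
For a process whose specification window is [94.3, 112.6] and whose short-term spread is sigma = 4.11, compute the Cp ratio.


Cp = (USL - LSL) / (6 * sigma)
= (112.6 - 94.3) / (6 * 4.11)
= 18.3000 / 24.6600
= 0.7421

0.7421


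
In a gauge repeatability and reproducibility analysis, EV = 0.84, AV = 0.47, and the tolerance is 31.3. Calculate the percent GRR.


GRR = sqrt(EV^2 + AV^2) = sqrt(0.84^2 + 0.47^2) = 0.9625487
%GRR = GRR / tol * 100 = 0.9625487 / 31.3 * 100
%GRR = 3.0752

3.0752


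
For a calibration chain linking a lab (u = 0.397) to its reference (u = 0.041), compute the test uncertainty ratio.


TUR = u_lab / u_ref
= 0.397 / 0.041
= 9.6829

9.6829


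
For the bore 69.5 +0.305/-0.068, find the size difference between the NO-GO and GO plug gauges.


GO = nominal - lower_tol (smallest hole = maximum material condition)
GO = 69.5 - 0.068 = 69.432
NO-GO = nominal + upper_tol (largest hole = least material condition)
NO-GO = 69.5 + 0.305 = 69.805
spread = NO-GO - GO = 69.805 - 69.432 = 0.3730

0.3730


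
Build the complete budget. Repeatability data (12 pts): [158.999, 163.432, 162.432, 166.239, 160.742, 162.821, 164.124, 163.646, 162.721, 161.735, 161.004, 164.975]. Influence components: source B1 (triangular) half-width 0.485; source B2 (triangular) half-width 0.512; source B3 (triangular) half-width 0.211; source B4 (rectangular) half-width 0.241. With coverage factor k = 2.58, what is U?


mean = (158.999 + 163.432 + 162.432 + 166.239 + 160.742 + 162.821 + 164.124 + 163.646 + 162.721 + 161.735 + 161.004 + 164.975) / 12 = 162.7391667
s = sqrt(sum((x - mean)^2)/(n-1)) = 1.9671383
u_A = s / sqrt(n) = 1.9671383 / sqrt(12) = 0.56786391
u_B1 = 0.485 / sqrt(6) = 0.19800042
u_B2 = 0.512 / sqrt(6) = 0.20902312
u_B3 = 0.211 / sqrt(6) = 0.086140389
u_B4 = 0.241 / sqrt(3) = 0.13914141
uc = sqrt(0.56786391^2 + 0.19800042^2 + 0.20902312^2 + 0.086140389^2 + 0.13914141^2) = 0.65737717
U = k * uc = 2.58 * 0.65737717
U = 1.6960

1.6960


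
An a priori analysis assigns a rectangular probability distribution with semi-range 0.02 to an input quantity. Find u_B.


u_B = half_width / sqrt(3)
u_B = 0.02 / 1.7320508
u_B = 0.0115

0.0115


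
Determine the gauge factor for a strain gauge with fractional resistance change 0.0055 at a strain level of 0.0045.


GF = (dR/R) / epsilon
= 0.0055 / 0.0045
= 1.2222

1.2222


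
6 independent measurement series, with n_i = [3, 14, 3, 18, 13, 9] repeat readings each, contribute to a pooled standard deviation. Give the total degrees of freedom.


nu = sum_i (n_i - 1)
nu = ((3 - 1) + (14 - 1) + (3 - 1) + (18 - 1) + (13 - 1) + (9 - 1))
nu = 2 + 13 + 2 + 17 + 12 + 8
nu = 54

54


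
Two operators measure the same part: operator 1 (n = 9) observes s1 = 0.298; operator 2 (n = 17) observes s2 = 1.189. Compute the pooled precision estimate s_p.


s_p = sqrt(((n1-1)*s1^2 + (n2-1)*s2^2) / (n1+n2-2))
numerator = (9-1)*0.298^2 + (17-1)*1.189^2 = 0.710432 + 22.619536 = 23.329968
denominator = 9 + 17 - 2 = 24
s_p^2 = 23.329968 / 24 = 0.972082
s_p = sqrt(0.972082) = 0.9859

0.9859


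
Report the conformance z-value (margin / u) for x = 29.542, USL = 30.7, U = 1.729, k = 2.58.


u = U / k = 1.729 / 2.58 = 0.67015504
margin = |USL - x| = |30.7 - 29.542| = 1.158
z = margin / u = 1.158 / 0.67015504
z = 1.7280

1.7280


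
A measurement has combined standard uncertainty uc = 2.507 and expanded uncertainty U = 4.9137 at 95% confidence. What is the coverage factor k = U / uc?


k = U / uc
k = 4.9137 / 2.507
k = 1.96

1.96


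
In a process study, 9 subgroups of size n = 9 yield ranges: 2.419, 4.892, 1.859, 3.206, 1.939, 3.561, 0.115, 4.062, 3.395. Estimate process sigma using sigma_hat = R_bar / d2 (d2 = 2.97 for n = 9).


R_bar = (2.419 + 4.892 + 1.859 + 3.206 + 1.939 + 3.561 + 0.115 + 4.062 + 3.395) / 9
R_bar = 25.448 / 9 = 2.8275556
sigma_hat = R_bar / d2 = 2.8275556 / 2.97 = 0.9520

0.9520


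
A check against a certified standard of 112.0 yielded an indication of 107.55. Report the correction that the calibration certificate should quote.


Correction = standard - reading
= 112.0 - 107.55
= 4.4500

4.4500


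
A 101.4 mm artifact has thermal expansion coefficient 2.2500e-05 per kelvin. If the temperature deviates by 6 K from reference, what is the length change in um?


dL = L * alpha * dT
= 101.4 * 2.2500e-05 * 6
= 0.0136890 mm
dL_um = 0.0136890 * 1000 = 13.6890 um

13.6890


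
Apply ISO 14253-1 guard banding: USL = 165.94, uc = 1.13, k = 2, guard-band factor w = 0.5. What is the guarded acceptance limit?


U = k * uc = 2 * 1.13 = 2.26
guard band g = w * U = 0.5 * 2.26 = 1.13
AL = USL - g = 165.94 - 1.13
AL = 164.8100

164.8100


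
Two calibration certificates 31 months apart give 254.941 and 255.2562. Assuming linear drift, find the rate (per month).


rate = (v2 - v1) / months
= (255.2562 - 254.941) / 31
= 0.3152 / 31
= 0.0102

0.0102


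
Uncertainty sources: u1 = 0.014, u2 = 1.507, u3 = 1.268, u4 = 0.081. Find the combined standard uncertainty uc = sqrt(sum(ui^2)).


uc = sqrt(0.014^2 + 1.507^2 + 1.268^2 + 0.081^2)
uc = sqrt(3.88563)
uc = 1.9712

1.9712


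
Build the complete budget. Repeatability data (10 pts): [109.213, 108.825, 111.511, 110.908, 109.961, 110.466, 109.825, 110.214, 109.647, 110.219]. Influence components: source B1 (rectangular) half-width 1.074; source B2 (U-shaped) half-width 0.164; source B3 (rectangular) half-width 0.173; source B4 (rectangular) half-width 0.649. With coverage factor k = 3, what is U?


mean = (109.213 + 108.825 + 111.511 + 110.908 + 109.961 + 110.466 + 109.825 + 110.214 + 109.647 + 110.219) / 10 = 110.0789
s = sqrt(sum((x - mean)^2)/(n-1)) = 0.78265892
u_A = s / sqrt(n) = 0.78265892 / sqrt(10) = 0.24749848
u_B1 = 1.074 / sqrt(3) = 0.62007419
u_B2 = 0.164 / sqrt(2) = 0.11596551
u_B3 = 0.173 / sqrt(3) = 0.099881597
u_B4 = 0.649 / sqrt(3) = 0.37470032
uc = sqrt(0.24749848^2 + 0.62007419^2 + 0.11596551^2 + 0.099881597^2 + 0.37470032^2) = 0.78075102
U = k * uc = 3 * 0.78075102
U = 2.3423

2.3423


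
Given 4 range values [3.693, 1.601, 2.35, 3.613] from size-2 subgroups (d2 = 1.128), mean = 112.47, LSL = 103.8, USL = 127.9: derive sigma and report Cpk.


R_bar = (3.693 + 1.601 + 2.35 + 3.613) / 4 = 2.81425
sigma = R_bar / d2 = 2.81425 / 1.128 = 2.4949025
Cp = (USL - LSL)/(6*sigma) = (127.9 - 103.8)/(6*2.4949025) = 1.6099
Cpu = (127.9 - 112.47)/(3*2.4949025) = 2.0615
Cpl = (112.47 - 103.8)/(3*2.4949025) = 1.1584
Cpk = min(Cpu, Cpl) = 1.1584

1.1584


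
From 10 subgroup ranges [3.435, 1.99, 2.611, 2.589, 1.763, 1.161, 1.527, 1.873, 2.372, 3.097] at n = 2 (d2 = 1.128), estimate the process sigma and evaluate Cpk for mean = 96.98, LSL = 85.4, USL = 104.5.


R_bar = (3.435 + 1.99 + 2.611 + 2.589 + 1.763 + 1.161 + 1.527 + 1.873 + 2.372 + 3.097) / 10 = 2.2418
sigma = R_bar / d2 = 2.2418 / 1.128 = 1.9874113
Cp = (USL - LSL)/(6*sigma) = (104.5 - 85.4)/(6*1.9874113) = 1.6017
Cpu = (104.5 - 96.98)/(3*1.9874113) = 1.2613
Cpl = (96.98 - 85.4)/(3*1.9874113) = 1.9422
Cpk = min(Cpu, Cpl) = 1.2613

1.2613


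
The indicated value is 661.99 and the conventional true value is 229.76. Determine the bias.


Systematic error = measured - true
= 661.99 - 229.76
= 432.2300

432.2300


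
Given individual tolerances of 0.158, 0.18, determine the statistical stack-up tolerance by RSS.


RSS = sqrt(0.158^2 + 0.18^2)
= sqrt(0.057364)
= 0.2395

0.2395


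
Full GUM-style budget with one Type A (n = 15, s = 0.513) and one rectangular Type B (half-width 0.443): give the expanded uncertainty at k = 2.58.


u_A = s / sqrt(n) = 0.513 / sqrt(15) = 0.13245603
u_B = half_width / sqrt(3) = 0.443 / sqrt(3) = 0.25576617
uc = sqrt(u_A^2 + u_B^2) = sqrt(0.13245603^2 + 0.25576617^2) = 0.2880294
U = k * uc = 2.58 * 0.2880294
U = 0.7431

0.7431


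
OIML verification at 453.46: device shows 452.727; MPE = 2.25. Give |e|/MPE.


e = indication - reference = 452.727 - 453.46 = -0.7330
|e| = 0.7330
ratio = |e| / MPE = 0.7330 / 2.25
ratio = 0.3258

0.3258


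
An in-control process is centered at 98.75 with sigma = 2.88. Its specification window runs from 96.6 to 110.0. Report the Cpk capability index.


Cpu = (USL - mean) / (3*sigma) = (110.0 - 98.75) / (3*2.88) = 1.3021
Cpl = (mean - LSL) / (3*sigma) = (98.75 - 96.6) / (3*2.88) = 0.2488
Cpk = min(Cpu, Cpl) = 0.2488

0.2488


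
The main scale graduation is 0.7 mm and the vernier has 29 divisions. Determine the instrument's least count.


LC = MSD / n_div
= 0.7 / 29
= 0.0241

0.0241


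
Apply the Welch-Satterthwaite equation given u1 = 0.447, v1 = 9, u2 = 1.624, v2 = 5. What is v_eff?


uc = sqrt(u1^2 + u2^2) = sqrt(0.447^2 + 1.624^2) = 1.6843945
v_eff = uc^4 / (u1^4/v1 + u2^4/v2)
= 1.6843945^4 / (0.447^4/9 + 1.624^4/5)
= 8.0496178 / 1.3955864
v_eff = 5.7679

5.7679


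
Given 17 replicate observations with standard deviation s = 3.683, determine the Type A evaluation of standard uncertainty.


u_A = s / sqrt(n)
u_A = 3.683 / sqrt(17)
u_A = 3.683 / 4.1231056
u_A = 0.8933

0.8933


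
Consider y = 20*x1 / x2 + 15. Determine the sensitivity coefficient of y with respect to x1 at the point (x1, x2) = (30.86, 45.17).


y = 20*x1 / x2 + 15
dy/dx1 = 20/x2
Evaluate at x2 = 45.17: c1 = 20 / 45.17
c1 = 0.4428

0.4428


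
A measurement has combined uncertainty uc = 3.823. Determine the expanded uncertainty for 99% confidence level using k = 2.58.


U = k * uc
U = 2.58 * 3.823
U = 9.8633

9.8633


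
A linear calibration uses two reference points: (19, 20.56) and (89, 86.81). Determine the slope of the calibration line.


slope = (y2 - y1) / (x2 - x1)
= (86.81 - 20.56) / (89 - 19)
= 66.2500 / 70
= 0.9464

0.9464


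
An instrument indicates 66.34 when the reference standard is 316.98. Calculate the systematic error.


Systematic error = measured - true
= 66.34 - 316.98
= -250.6400

-250.6400


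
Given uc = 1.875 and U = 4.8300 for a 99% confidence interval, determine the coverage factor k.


k = U / uc
k = 4.8300 / 1.875
k = 2.576

2.576


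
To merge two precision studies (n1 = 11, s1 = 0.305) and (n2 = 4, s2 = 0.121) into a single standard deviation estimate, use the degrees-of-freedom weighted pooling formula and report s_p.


s_p = sqrt(((n1-1)*s1^2 + (n2-1)*s2^2) / (n1+n2-2))
numerator = (11-1)*0.305^2 + (4-1)*0.121^2 = 0.93025 + 0.043923 = 0.974173
denominator = 11 + 4 - 2 = 13
s_p^2 = 0.974173 / 13 = 0.074936385
s_p = sqrt(0.074936385) = 0.2737

0.2737


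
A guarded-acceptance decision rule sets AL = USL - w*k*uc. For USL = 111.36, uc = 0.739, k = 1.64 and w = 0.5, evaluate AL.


U = k * uc = 1.64 * 0.739 = 1.21196
guard band g = w * U = 0.5 * 1.21196 = 0.60598
AL = USL - g = 111.36 - 0.60598
AL = 110.7540

110.7540


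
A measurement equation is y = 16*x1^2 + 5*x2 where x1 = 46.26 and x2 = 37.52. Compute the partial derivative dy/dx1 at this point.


y = 16*x1^2 + 5*x2
dy/dx1 = 2*16*x1
Evaluate at x1 = 46.26: c1 = 32 * 46.26
c1 = 1480.3200

1480.3200


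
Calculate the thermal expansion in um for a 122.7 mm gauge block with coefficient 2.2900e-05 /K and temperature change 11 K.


dL = L * alpha * dT
= 122.7 * 2.2900e-05 * 11
= 0.0309081 mm
dL_um = 0.0309081 * 1000 = 30.9081 um

30.9081


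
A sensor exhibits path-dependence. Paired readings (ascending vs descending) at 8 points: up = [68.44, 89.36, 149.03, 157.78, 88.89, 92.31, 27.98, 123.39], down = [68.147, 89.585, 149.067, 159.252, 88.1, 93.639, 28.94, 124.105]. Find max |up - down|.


|68.44 - 68.147| = 0.2930
|89.36 - 89.585| = 0.2250
|149.03 - 149.067| = 0.0370
|157.78 - 159.252| = 1.4720
|88.89 - 88.1| = 0.7900
|92.31 - 93.639| = 1.3290
|27.98 - 28.94| = 0.9600
|123.39 - 124.105| = 0.7150
hysteresis = max(diffs) = 1.4720

1.4720


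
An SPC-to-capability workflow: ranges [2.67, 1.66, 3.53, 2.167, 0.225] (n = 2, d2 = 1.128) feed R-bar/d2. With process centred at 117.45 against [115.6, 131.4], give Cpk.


R_bar = (2.67 + 1.66 + 3.53 + 2.167 + 0.225) / 5 = 2.0504
sigma = R_bar / d2 = 2.0504 / 1.128 = 1.8177305
Cp = (USL - LSL)/(6*sigma) = (131.4 - 115.6)/(6*1.8177305) = 1.4487
Cpu = (131.4 - 117.45)/(3*1.8177305) = 2.5581
Cpl = (117.45 - 115.6)/(3*1.8177305) = 0.3393
Cpk = min(Cpu, Cpl) = 0.3393

0.3393


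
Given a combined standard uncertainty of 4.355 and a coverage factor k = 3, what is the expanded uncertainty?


U = k * uc
U = 3 * 4.355
U = 13.0650

13.0650


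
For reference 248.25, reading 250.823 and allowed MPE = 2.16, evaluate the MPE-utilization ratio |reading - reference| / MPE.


e = indication - reference = 250.823 - 248.25 = 2.5730
|e| = 2.5730
ratio = |e| / MPE = 2.5730 / 2.16
ratio = 1.1912

1.1912


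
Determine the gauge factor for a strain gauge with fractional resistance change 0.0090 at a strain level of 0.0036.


GF = (dR/R) / epsilon
= 0.0090 / 0.0036
= 2.5000

2.5000


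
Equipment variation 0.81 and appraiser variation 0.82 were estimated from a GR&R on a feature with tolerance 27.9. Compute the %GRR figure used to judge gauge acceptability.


GRR = sqrt(EV^2 + AV^2) = sqrt(0.81^2 + 0.82^2) = 1.1526057
%GRR = GRR / tol * 100 = 1.1526057 / 27.9 * 100
%GRR = 4.1312

4.1312


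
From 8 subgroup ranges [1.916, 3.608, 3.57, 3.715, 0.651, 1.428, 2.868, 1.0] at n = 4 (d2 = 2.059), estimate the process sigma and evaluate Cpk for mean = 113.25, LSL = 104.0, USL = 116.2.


R_bar = (1.916 + 3.608 + 3.57 + 3.715 + 0.651 + 1.428 + 2.868 + 1.0) / 8 = 2.3445
sigma = R_bar / d2 = 2.3445 / 2.059 = 1.1386595
Cp = (USL - LSL)/(6*sigma) = (116.2 - 104.0)/(6*1.1386595) = 1.7857
Cpu = (116.2 - 113.25)/(3*1.1386595) = 0.8636
Cpl = (113.25 - 104.0)/(3*1.1386595) = 2.7079
Cpk = min(Cpu, Cpl) = 0.8636

0.8636


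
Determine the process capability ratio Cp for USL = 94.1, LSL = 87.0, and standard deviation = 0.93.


Cp = (USL - LSL) / (6 * sigma)
= (94.1 - 87.0) / (6 * 0.93)
= 7.1000 / 5.5800
= 1.2724

1.2724


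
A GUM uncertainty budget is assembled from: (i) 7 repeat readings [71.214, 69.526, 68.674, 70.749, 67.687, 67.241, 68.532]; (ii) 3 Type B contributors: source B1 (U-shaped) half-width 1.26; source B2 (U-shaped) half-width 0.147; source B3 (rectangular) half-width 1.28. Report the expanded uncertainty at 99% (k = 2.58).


mean = (71.214 + 69.526 + 68.674 + 70.749 + 67.687 + 67.241 + 68.532) / 7 = 69.089
s = sqrt(sum((x - mean)^2)/(n-1)) = 1.4902671
u_A = s / sqrt(n) = 1.4902671 / sqrt(7) = 0.56326802
u_B1 = 1.26 / sqrt(2) = 0.89095454
u_B2 = 0.147 / sqrt(2) = 0.1039447
u_B3 = 1.28 / sqrt(3) = 0.73900834
uc = sqrt(0.56326802^2 + 0.89095454^2 + 0.1039447^2 + 0.73900834^2) = 1.2915141
U = k * uc = 2.58 * 1.2915141
U = 3.3321

3.3321


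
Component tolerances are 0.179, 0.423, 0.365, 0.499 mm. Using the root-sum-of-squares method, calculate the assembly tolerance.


RSS = sqrt(0.179^2 + 0.423^2 + 0.365^2 + 0.499^2)
= sqrt(0.593196)
= 0.7702

0.7702


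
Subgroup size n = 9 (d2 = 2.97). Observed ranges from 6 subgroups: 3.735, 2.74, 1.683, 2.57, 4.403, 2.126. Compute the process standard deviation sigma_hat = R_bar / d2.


R_bar = (3.735 + 2.74 + 1.683 + 2.57 + 4.403 + 2.126) / 6
R_bar = 17.257 / 6 = 2.8761667
sigma_hat = R_bar / d2 = 2.8761667 / 2.97 = 0.9684

0.9684


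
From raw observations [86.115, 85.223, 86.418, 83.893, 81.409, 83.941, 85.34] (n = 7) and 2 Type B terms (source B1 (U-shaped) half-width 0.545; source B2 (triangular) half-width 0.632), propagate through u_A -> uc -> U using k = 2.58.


mean = (86.115 + 85.223 + 86.418 + 83.893 + 81.409 + 83.941 + 85.34) / 7 = 84.61985714
s = sqrt(sum((x - mean)^2)/(n-1)) = 1.7151253
u_A = s / sqrt(n) = 1.7151253 / sqrt(7) = 0.64825643
u_B1 = 0.545 / sqrt(2) = 0.3853732
u_B2 = 0.632 / sqrt(6) = 0.25801292
uc = sqrt(0.64825643^2 + 0.3853732^2 + 0.25801292^2) = 0.79706936
U = k * uc = 2.58 * 0.79706936
U = 2.0564

2.0564
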